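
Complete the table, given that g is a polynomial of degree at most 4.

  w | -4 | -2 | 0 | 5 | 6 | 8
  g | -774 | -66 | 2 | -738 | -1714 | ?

-6126

The 5 known values determine g uniquely (degree ≤ 4).
L_0(8) = (10)·(8)·(3)·(2)/[(-2)·(-4)·(-9)·(-10)] = 2/3
L_1(8) = (12)·(8)·(3)·(2)/[(2)·(-2)·(-7)·(-8)] = -18/7
L_2(8) = (12)·(10)·(3)·(2)/[(4)·(2)·(-5)·(-6)] = 3
L_3(8) = (12)·(10)·(8)·(2)/[(9)·(7)·(5)·(-1)] = -128/21
L_4(8) = (12)·(10)·(8)·(3)/[(10)·(8)·(6)·(1)] = 6
Sum: (-774)·(2/3) + (-66)·(-18/7) + 2·(3) + (-738)·(-128/21) + (-1714)·(6) = -6126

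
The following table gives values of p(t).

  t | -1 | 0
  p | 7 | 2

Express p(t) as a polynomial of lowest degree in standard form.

p(t) = -5t + 2

Build the Lagrange basis polynomials:
L_0(t) = t / [-1] = -t
L_1(t) = (t + 1) / [1] = t + 1
p(t) = 7·L_0 + 2·L_1
  7·L_0(t) = -7t
  2·L_1(t) = 2t + 2
Adding term by term: -5t + 2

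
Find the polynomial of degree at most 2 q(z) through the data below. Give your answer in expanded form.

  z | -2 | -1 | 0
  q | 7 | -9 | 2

Newton's divided differences:
q[-2,-1] = (-9 - 7) / (-1 - (-2)) = -16
q[-1,0] = (2 - (-9)) / (0 - (-1)) = 11
q[-2,-1,0] = (11 - (-16)) / (0 - (-2)) = 27/2
q(z) = 7 + (-16)·(z + 2) + (27/2)·(z + 2)(z + 1)
Expanding: q(z) = (27/2)z^2 + (49/2)z + 2

q(z) = (27/2)z^2 + (49/2)z + 2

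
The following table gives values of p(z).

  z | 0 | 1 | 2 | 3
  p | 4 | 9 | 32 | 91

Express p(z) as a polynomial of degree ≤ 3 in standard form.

p(z) = 3z^3 + 2z + 4

Build the Lagrange basis polynomials:
L_0(z) = (z - 1)(z - 2)(z - 3) / [-6] = -(1/6)z^3 + z^2 - (11/6)z + 1
L_1(z) = z(z - 2)(z - 3) / [2] = (1/2)z^3 - (5/2)z^2 + 3z
L_2(z) = z(z - 1)(z - 3) / [-2] = -(1/2)z^3 + 2z^2 - (3/2)z
L_3(z) = z(z - 1)(z - 2) / [6] = (1/6)z^3 - (1/2)z^2 + (1/3)z
p(z) = 4·L_0 + 9·L_1 + 32·L_2 + 91·L_3
  4·L_0(z) = -(2/3)z^3 + 4z^2 - (22/3)z + 4
  9·L_1(z) = (9/2)z^3 - (45/2)z^2 + 27z
  32·L_2(z) = -16z^3 + 64z^2 - 48z
  91·L_3(z) = (91/6)z^3 - (91/2)z^2 + (91/3)z
Adding term by term: 3z^3 + 2z + 4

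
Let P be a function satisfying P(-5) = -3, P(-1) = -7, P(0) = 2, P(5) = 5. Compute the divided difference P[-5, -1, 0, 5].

P[-5,-1] = (-7 - (-3)) / (-1 - (-5)) = -1
P[-1,0] = (2 - (-7)) / (0 - (-1)) = 9
P[0,5] = (5 - 2) / (5 - 0) = 3/5
P[-5,-1,0] = (9 - (-1)) / (0 - (-5)) = 2
P[-1,0,5] = (3/5 - 9) / (5 - (-1)) = -7/5
P[-5,-1,0,5] = (-7/5 - 2) / (5 - (-5)) = -17/50

-17/50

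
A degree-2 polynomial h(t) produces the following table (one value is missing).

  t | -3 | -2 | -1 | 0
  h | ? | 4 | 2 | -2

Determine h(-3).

The 3 known values determine h uniquely (degree ≤ 2).
L_0(-3) = (-2)·(-3)/[(-1)·(-2)] = 3
L_1(-3) = (-1)·(-3)/[(1)·(-1)] = -3
L_2(-3) = (-1)·(-2)/[(2)·(1)] = 1
Sum: 4·(3) + 2·(-3) + (-2)·(1) = 4

4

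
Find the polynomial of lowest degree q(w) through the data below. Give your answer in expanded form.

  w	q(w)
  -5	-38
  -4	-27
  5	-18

Build the Lagrange basis polynomials:
L_0(w) = (w + 4)(w - 5) / [10] = (1/10)w^2 - (1/10)w - 2
L_1(w) = (w + 5)(w - 5) / [-9] = -(1/9)w^2 + 25/9
L_2(w) = (w + 5)(w + 4) / [90] = (1/90)w^2 + (1/10)w + 2/9
q(w) = (-38)·L_0 + (-27)·L_1 + (-18)·L_2
  (-38)·L_0(w) = -(19/5)w^2 + (19/5)w + 76
  (-27)·L_1(w) = 3w^2 - 75
  (-18)·L_2(w) = -(1/5)w^2 - (9/5)w - 4
Adding term by term: -w^2 + 2w - 3

q(w) = -w^2 + 2w - 3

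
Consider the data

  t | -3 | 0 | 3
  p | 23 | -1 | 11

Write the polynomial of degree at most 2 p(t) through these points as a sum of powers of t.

Build the Lagrange basis polynomials:
L_0(t) = t(t - 3) / [18] = (1/18)t^2 - (1/6)t
L_1(t) = (t + 3)(t - 3) / [-9] = -(1/9)t^2 + 1
L_2(t) = (t + 3)t / [18] = (1/18)t^2 + (1/6)t
p(t) = 23·L_0 + (-1)·L_1 + 11·L_2
  23·L_0(t) = (23/18)t^2 - (23/6)t
  (-1)·L_1(t) = (1/9)t^2 - 1
  11·L_2(t) = (11/18)t^2 + (11/6)t
Adding term by term: 2t^2 - 2t - 1

p(t) = 2t^2 - 2t - 1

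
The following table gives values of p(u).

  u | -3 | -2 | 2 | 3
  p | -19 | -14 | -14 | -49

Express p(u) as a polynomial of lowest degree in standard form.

Newton's divided differences:
p[-3,-2] = (-14 - (-19)) / (-2 - (-3)) = 5
p[-2,2] = (-14 - (-14)) / (2 - (-2)) = 0
p[2,3] = (-49 - (-14)) / (3 - 2) = -35
p[-3,-2,2] = (0 - 5) / (2 - (-3)) = -1
p[-2,2,3] = (-35 - 0) / (3 - (-2)) = -7
p[-3,-2,2,3] = (-7 - (-1)) / (3 - (-3)) = -1
p(u) = -19 + 5·(u + 3) + (-1)·(u + 3)(u + 2) + (-1)·(u + 3)(u + 2)(u - 2)
Expanding: p(u) = -u^3 - 4u^2 + 4u + 2

p(u) = -u^3 - 4u^2 + 4u + 2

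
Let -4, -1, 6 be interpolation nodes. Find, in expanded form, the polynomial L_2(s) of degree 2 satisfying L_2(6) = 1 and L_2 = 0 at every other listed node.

L_2(s) = (s + 4)(s + 1) / [(10)·(7)]
       = (s^2 + 5s + 4) / (70)

L_2(s) = (1/70)s^2 + (1/14)s + 2/35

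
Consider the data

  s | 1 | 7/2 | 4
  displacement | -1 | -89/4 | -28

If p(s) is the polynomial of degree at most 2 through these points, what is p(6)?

L_0(6) = (5/2)·(2)/[(-5/2)·(-3)] = 2/3
L_1(6) = (5)·(2)/[(5/2)·(-1/2)] = -8
L_2(6) = (5)·(5/2)/[(3)·(1/2)] = 25/3
Sum: (-1)·(2/3) + (-89/4)·(-8) + (-28)·(25/3) = -56

-56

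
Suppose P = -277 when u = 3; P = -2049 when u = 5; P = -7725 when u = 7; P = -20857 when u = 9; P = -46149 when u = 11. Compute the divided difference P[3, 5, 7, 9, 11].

-3

P[3,5] = (-2049 - (-277)) / (5 - 3) = -886
P[5,7] = (-7725 - (-2049)) / (7 - 5) = -2838
P[7,9] = (-20857 - (-7725)) / (9 - 7) = -6566
P[9,11] = (-46149 - (-20857)) / (11 - 9) = -12646
P[3,5,7] = (-2838 - (-886)) / (7 - 3) = -488
P[5,7,9] = (-6566 - (-2838)) / (9 - 5) = -932
P[7,9,11] = (-12646 - (-6566)) / (11 - 7) = -1520
P[3,5,7,9] = (-932 - (-488)) / (9 - 3) = -74
P[5,7,9,11] = (-1520 - (-932)) / (11 - 5) = -98
P[3,5,7,9,11] = (-98 - (-74)) / (11 - 3) = -3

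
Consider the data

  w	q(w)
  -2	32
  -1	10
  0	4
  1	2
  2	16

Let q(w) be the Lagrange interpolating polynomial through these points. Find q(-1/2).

101/16

Evaluate each Lagrange basis at w = -1/2:
L_0(-1/2) = (1/2)·(-1/2)·(-3/2)·(-5/2)/[(-1)·(-2)·(-3)·(-4)] = -5/128
L_1(-1/2) = (3/2)·(-1/2)·(-3/2)·(-5/2)/[(1)·(-1)·(-2)·(-3)] = 15/32
L_2(-1/2) = (3/2)·(1/2)·(-3/2)·(-5/2)/[(2)·(1)·(-1)·(-2)] = 45/64
L_3(-1/2) = (3/2)·(1/2)·(-1/2)·(-5/2)/[(3)·(2)·(1)·(-1)] = -5/32
L_4(-1/2) = (3/2)·(1/2)·(-1/2)·(-3/2)/[(4)·(3)·(2)·(1)] = 3/128
Sum: 32·(-5/128) + 10·(15/32) + 4·(45/64) + 2·(-5/32) + 16·(3/128) = 101/16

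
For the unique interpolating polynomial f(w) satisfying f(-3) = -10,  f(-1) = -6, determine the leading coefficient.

The leading coefficient equals the top divided difference f[-3,-1].
f[-3,-1] = (-6 - (-10)) / (-1 - (-3)) = 2

2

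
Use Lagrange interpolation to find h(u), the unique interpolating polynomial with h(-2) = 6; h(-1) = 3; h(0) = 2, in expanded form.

h(u) = u^2 + 2

L_0(u) = (u + 1)u / [2] = (1/2)u^2 + (1/2)u
L_1(u) = (u + 2)u / [-1] = -u^2 - 2u
L_2(u) = (u + 2)(u + 1) / [2] = (1/2)u^2 + (3/2)u + 1
h(u) = 6·L_0 + 3·L_1 + 2·L_2
  6·L_0(u) = 3u^2 + 3u
  3·L_1(u) = -3u^2 - 6u
  2·L_2(u) = u^2 + 3u + 2
Adding term by term: u^2 + 2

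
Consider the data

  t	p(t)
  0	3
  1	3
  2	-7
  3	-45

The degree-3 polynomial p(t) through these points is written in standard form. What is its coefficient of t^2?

Build the Lagrange basis polynomials:
L_0(t) = (t - 1)(t - 2)(t - 3) / [-6] = -(1/6)t^3 + t^2 - (11/6)t + 1
L_1(t) = t(t - 2)(t - 3) / [2] = (1/2)t^3 - (5/2)t^2 + 3t
L_2(t) = t(t - 1)(t - 3) / [-2] = -(1/2)t^3 + 2t^2 - (3/2)t
L_3(t) = t(t - 1)(t - 2) / [6] = (1/6)t^3 - (1/2)t^2 + (1/3)t
p(t) = 3·L_0 + 3·L_1 + (-7)·L_2 + (-45)·L_3
Only the coefficient of t^2 is needed; take it from each L_i and combine:
3·(1) + 3·(-5/2) + (-7)·(2) + (-45)·(-1/2) = 4

4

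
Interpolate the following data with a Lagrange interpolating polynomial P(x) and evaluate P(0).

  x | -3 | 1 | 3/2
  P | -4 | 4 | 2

L_0(0) = (-1)·(-3/2)/[(-4)·(-9/2)] = 1/12
L_1(0) = (3)·(-3/2)/[(4)·(-1/2)] = 9/4
L_2(0) = (3)·(-1)/[(9/2)·(1/2)] = -4/3
Sum: (-4)·(1/12) + 4·(9/4) + 2·(-4/3) = 6

6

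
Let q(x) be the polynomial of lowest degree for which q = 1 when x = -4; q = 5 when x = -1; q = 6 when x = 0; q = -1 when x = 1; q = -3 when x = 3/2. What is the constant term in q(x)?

Build the Lagrange basis polynomials:
L_0(x) = (x + 1)x(x - 1)(x - 3/2) / [330] = (1/330)x^4 - (1/220)x^3 - (1/330)x^2 + (1/220)x
L_1(x) = (x + 4)x(x - 1)(x - 3/2) / [-15] = -(1/15)x^4 - (1/10)x^3 + (17/30)x^2 - (2/5)x
L_2(x) = (x + 4)(x + 1)(x - 1)(x - 3/2) / [6] = (1/6)x^4 + (5/12)x^3 - (7/6)x^2 - (5/12)x + 1
L_3(x) = (x + 4)(x + 1)x(x - 3/2) / [-5] = -(1/5)x^4 - (7/10)x^3 + (7/10)x^2 + (6/5)x
L_4(x) = (x + 4)(x + 1)x(x - 1) / [165/16] = (16/165)x^4 + (64/165)x^3 - (16/165)x^2 - (64/165)x
q(x) = 1·L_0 + 5·L_1 + 6·L_2 + (-1)·L_3 + (-3)·L_4
Only the constant term is needed; take it from each L_i and combine:
1·(0) + 5·(0) + 6·(1) + (-1)·(0) + (-3)·(0) = 6

6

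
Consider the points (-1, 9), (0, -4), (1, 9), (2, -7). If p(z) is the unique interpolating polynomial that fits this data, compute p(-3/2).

679/16

Evaluate each Lagrange basis at z = -3/2:
L_0(-3/2) = (-3/2)·(-5/2)·(-7/2)/[(-1)·(-2)·(-3)] = 35/16
L_1(-3/2) = (-1/2)·(-5/2)·(-7/2)/[(1)·(-1)·(-2)] = -35/16
L_2(-3/2) = (-1/2)·(-3/2)·(-7/2)/[(2)·(1)·(-1)] = 21/16
L_3(-3/2) = (-1/2)·(-3/2)·(-5/2)/[(3)·(2)·(1)] = -5/16
Sum: 9·(35/16) + (-4)·(-35/16) + 9·(21/16) + (-7)·(-5/16) = 679/16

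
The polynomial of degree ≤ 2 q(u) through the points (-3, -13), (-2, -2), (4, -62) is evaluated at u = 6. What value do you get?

Using Newton's divided-difference form:
q[-3,-2] = (-2 - (-13)) / (-2 - (-3)) = 11
q[-2,4] = (-62 - (-2)) / (4 - (-2)) = -10
q[-3,-2,4] = (-10 - 11) / (4 - (-3)) = -3
q(6) = -13 + 11·(9) + (-3)·(9)·(8) = -130

-130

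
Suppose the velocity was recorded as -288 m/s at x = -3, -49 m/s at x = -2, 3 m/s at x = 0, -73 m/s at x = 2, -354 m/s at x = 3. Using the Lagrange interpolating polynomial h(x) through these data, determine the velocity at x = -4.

L_0(-4) = (-2)·(-4)·(-6)·(-7)/[(-1)·(-3)·(-5)·(-6)] = 56/15
L_1(-4) = (-1)·(-4)·(-6)·(-7)/[(1)·(-2)·(-4)·(-5)] = -21/5
L_2(-4) = (-1)·(-2)·(-6)·(-7)/[(3)·(2)·(-2)·(-3)] = 7/3
L_3(-4) = (-1)·(-2)·(-4)·(-7)/[(5)·(4)·(2)·(-1)] = -7/5
L_4(-4) = (-1)·(-2)·(-4)·(-6)/[(6)·(5)·(3)·(1)] = 8/15
Sum: (-288)·(56/15) + (-49)·(-21/5) + 3·(7/3) + (-73)·(-7/5) + (-354)·(8/15) = -949

-949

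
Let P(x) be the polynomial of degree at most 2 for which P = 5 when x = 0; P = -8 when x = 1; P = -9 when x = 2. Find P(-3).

116

L_0(-3) = (-4)·(-5)/[(-1)·(-2)] = 10
L_1(-3) = (-3)·(-5)/[(1)·(-1)] = -15
L_2(-3) = (-3)·(-4)/[(2)·(1)] = 6
Sum: 5·(10) + (-8)·(-15) + (-9)·(6) = 116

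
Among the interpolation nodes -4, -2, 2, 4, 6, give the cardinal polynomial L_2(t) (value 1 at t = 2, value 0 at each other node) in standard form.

L_2(t) = (1/192)t^4 - (1/48)t^3 - (7/48)t^2 + (1/3)t + 1

L_2(t) = (t + 4)(t + 2)(t - 4)(t - 6) / [(6)·(4)·(-2)·(-4)]
       = (t^4 - 4t^3 - 28t^2 + 64t + 192) / (192)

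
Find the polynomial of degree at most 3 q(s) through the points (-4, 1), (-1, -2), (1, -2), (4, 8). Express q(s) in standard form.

q(s) = (7/120)s^3 + (13/30)s^2 - (7/120)s - 73/30

L_0(s) = (s + 1)(s - 1)(s - 4) / [-120] = -(1/120)s^3 + (1/30)s^2 + (1/120)s - 1/30
L_1(s) = (s + 4)(s - 1)(s - 4) / [30] = (1/30)s^3 - (1/30)s^2 - (8/15)s + 8/15
L_2(s) = (s + 4)(s + 1)(s - 4) / [-30] = -(1/30)s^3 - (1/30)s^2 + (8/15)s + 8/15
L_3(s) = (s + 4)(s + 1)(s - 1) / [120] = (1/120)s^3 + (1/30)s^2 - (1/120)s - 1/30
q(s) = 1·L_0 + (-2)·L_1 + (-2)·L_2 + 8·L_3
  1·L_0(s) = -(1/120)s^3 + (1/30)s^2 + (1/120)s - 1/30
  (-2)·L_1(s) = -(1/15)s^3 + (1/15)s^2 + (16/15)s - 16/15
  (-2)·L_2(s) = (1/15)s^3 + (1/15)s^2 - (16/15)s - 16/15
  8·L_3(s) = (1/15)s^3 + (4/15)s^2 - (1/15)s - 4/15
Adding term by term: (7/120)s^3 + (13/30)s^2 - (7/120)s - 73/30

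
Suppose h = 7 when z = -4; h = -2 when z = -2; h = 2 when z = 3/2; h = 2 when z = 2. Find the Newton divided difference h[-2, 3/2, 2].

h[-2,3/2] = (2 - (-2)) / (3/2 - (-2)) = 8/7
h[3/2,2] = (2 - 2) / (2 - 3/2) = 0
h[-2,3/2,2] = (0 - 8/7) / (2 - (-2)) = -2/7

-2/7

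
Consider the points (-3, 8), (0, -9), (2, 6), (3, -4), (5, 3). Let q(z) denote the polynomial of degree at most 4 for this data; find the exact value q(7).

4507/18

Evaluate each Lagrange basis at z = 7:
L_0(7) = (7)·(5)·(4)·(2)/[(-3)·(-5)·(-6)·(-8)] = 7/18
L_1(7) = (10)·(5)·(4)·(2)/[(3)·(-2)·(-3)·(-5)] = -40/9
L_2(7) = (10)·(7)·(4)·(2)/[(5)·(2)·(-1)·(-3)] = 56/3
L_3(7) = (10)·(7)·(5)·(2)/[(6)·(3)·(1)·(-2)] = -175/9
L_4(7) = (10)·(7)·(5)·(4)/[(8)·(5)·(3)·(2)] = 35/6
Sum: 8·(7/18) + (-9)·(-40/9) + 6·(56/3) + (-4)·(-175/9) + 3·(35/6) = 4507/18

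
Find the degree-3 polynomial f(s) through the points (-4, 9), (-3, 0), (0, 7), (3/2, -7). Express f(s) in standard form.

Build the Lagrange basis polynomials:
L_0(s) = (s + 3)s(s - 3/2) / [-22] = -(1/22)s^3 - (3/44)s^2 + (9/44)s
L_1(s) = (s + 4)s(s - 3/2) / [27/2] = (2/27)s^3 + (5/27)s^2 - (4/9)s
L_2(s) = (s + 4)(s + 3)(s - 3/2) / [-18] = -(1/18)s^3 - (11/36)s^2 - (1/12)s + 1
L_3(s) = (s + 4)(s + 3)s / [297/8] = (8/297)s^3 + (56/297)s^2 + (32/99)s
f(s) = 9·L_0 + 0·L_1 + 7·L_2 + (-7)·L_3
  9·L_0(s) = -(9/22)s^3 - (27/44)s^2 + (81/44)s
  0·L_1(s) = 0
  7·L_2(s) = -(7/18)s^3 - (77/36)s^2 - (7/12)s + 7
  (-7)·L_3(s) = -(56/297)s^3 - (392/297)s^2 - (224/99)s
Adding term by term: -(293/297)s^3 - (2419/594)s^2 - (199/198)s + 7

f(s) = -(293/297)s^3 - (2419/594)s^2 - (199/198)s + 7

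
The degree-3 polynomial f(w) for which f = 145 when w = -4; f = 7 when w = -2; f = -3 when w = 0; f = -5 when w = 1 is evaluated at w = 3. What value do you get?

-93

Evaluate each Lagrange basis at w = 3:
L_0(3) = (5)·(3)·(2)/[(-2)·(-4)·(-5)] = -3/4
L_1(3) = (7)·(3)·(2)/[(2)·(-2)·(-3)] = 7/2
L_2(3) = (7)·(5)·(2)/[(4)·(2)·(-1)] = -35/4
L_3(3) = (7)·(5)·(3)/[(5)·(3)·(1)] = 7
Sum: 145·(-3/4) + 7·(7/2) + (-3)·(-35/4) + (-5)·(7) = -93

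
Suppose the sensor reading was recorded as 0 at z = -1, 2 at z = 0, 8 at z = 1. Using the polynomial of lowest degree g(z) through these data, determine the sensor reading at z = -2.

L_0(-2) = (-2)·(-3)/[(-1)·(-2)] = 3
L_1(-2) = (-1)·(-3)/[(1)·(-1)] = -3
L_2(-2) = (-1)·(-2)/[(2)·(1)] = 1
Sum: 0 + 2·(-3) + 8·(1) = 2

2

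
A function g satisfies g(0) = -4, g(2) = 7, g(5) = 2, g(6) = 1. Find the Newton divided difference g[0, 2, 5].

g[0,2] = (7 - (-4)) / (2 - 0) = 11/2
g[2,5] = (2 - 7) / (5 - 2) = -5/3
g[0,2,5] = (-5/3 - 11/2) / (5 - 0) = -43/30

-43/30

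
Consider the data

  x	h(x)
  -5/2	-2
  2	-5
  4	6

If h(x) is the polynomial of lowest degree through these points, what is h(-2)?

-55/13

Using Newton's divided-difference form:
h[-5/2,2] = (-5 - (-2)) / (2 - (-5/2)) = -2/3
h[2,4] = (6 - (-5)) / (4 - 2) = 11/2
h[-5/2,2,4] = (11/2 - (-2/3)) / (4 - (-5/2)) = 37/39
h(-2) = -2 + (-2/3)·(1/2) + (37/39)·(1/2)·(-4) = -55/13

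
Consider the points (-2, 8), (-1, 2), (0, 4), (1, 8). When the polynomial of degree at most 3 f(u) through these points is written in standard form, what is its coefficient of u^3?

-1

The leading coefficient equals the top divided difference f[-2,-1,0,1].
f[-2,-1] = (2 - 8) / (-1 - (-2)) = -6
f[-1,0] = (4 - 2) / (0 - (-1)) = 2
f[0,1] = (8 - 4) / (1 - 0) = 4
f[-2,-1,0] = (2 - (-6)) / (0 - (-2)) = 4
f[-1,0,1] = (4 - 2) / (1 - (-1)) = 1
f[-2,-1,0,1] = (1 - 4) / (1 - (-2)) = -1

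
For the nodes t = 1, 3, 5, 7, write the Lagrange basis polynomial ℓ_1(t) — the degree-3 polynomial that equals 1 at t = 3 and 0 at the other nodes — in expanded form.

ℓ_1(t) = (t - 1)(t - 5)(t - 7) / [(2)·(-2)·(-4)]
       = (t^3 - 13t^2 + 47t - 35) / (16)

ℓ_1(t) = (1/16)t^3 - (13/16)t^2 + (47/16)t - 35/16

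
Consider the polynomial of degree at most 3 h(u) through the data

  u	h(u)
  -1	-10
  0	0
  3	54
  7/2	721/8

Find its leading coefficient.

The leading coefficient equals the top divided difference h[-1,0,3,7/2].
h[-1,0] = (0 - (-10)) / (0 - (-1)) = 10
h[0,3] = (54 - 0) / (3 - 0) = 18
h[3,7/2] = (721/8 - 54) / (7/2 - 3) = 289/4
h[-1,0,3] = (18 - 10) / (3 - (-1)) = 2
h[0,3,7/2] = (289/4 - 18) / (7/2 - 0) = 31/2
h[-1,0,3,7/2] = (31/2 - 2) / (7/2 - (-1)) = 3

3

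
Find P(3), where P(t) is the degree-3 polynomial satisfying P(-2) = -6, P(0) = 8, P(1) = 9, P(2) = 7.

11/4

Evaluate each Lagrange basis at t = 3:
L_0(3) = (3)·(2)·(1)/[(-2)·(-3)·(-4)] = -1/4
L_1(3) = (5)·(2)·(1)/[(2)·(-1)·(-2)] = 5/2
L_2(3) = (5)·(3)·(1)/[(3)·(1)·(-1)] = -5
L_3(3) = (5)·(3)·(2)/[(4)·(2)·(1)] = 15/4
Sum: (-6)·(-1/4) + 8·(5/2) + 9·(-5) + 7·(15/4) = 11/4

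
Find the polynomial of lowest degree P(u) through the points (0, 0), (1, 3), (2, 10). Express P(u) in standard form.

P(u) = 2u^2 + u

Newton's divided differences:
P[0,1] = (3 - 0) / (1 - 0) = 3
P[1,2] = (10 - 3) / (2 - 1) = 7
P[0,1,2] = (7 - 3) / (2 - 0) = 2
P(u) = 3·u + 2·u(u - 1)
Expanding: P(u) = 2u^2 + u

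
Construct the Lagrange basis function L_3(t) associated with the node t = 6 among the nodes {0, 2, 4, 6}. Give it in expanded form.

L_3(t) = (1/48)t^3 - (1/8)t^2 + (1/6)t

L_3(t) = t(t - 2)(t - 4) / [(6)·(4)·(2)]
       = (t^3 - 6t^2 + 8t) / (48)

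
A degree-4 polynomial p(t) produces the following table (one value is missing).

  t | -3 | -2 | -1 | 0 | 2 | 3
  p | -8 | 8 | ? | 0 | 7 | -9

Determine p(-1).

The 5 known values determine p uniquely (degree ≤ 4).
L_0(-1) = (1)·(-1)·(-3)·(-4)/[(-1)·(-3)·(-5)·(-6)] = -2/15
L_1(-1) = (2)·(-1)·(-3)·(-4)/[(1)·(-2)·(-4)·(-5)] = 3/5
L_2(-1) = (2)·(1)·(-3)·(-4)/[(3)·(2)·(-2)·(-3)] = 2/3
L_3(-1) = (2)·(1)·(-1)·(-4)/[(5)·(4)·(2)·(-1)] = -1/5
L_4(-1) = (2)·(1)·(-1)·(-3)/[(6)·(5)·(3)·(1)] = 1/15
Sum: (-8)·(-2/15) + 8·(3/5) + 0 + 7·(-1/5) + (-9)·(1/15) = 58/15

58/15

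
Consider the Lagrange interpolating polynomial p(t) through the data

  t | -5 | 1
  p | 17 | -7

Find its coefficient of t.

-4

Build the Lagrange basis polynomials:
L_0(t) = (t - 1) / [-6] = -(1/6)t + 1/6
L_1(t) = (t + 5) / [6] = (1/6)t + 5/6
p(t) = 17·L_0 + (-7)·L_1
Only the coefficient of t is needed; take it from each L_i and combine:
17·(-1/6) + (-7)·(1/6) = -4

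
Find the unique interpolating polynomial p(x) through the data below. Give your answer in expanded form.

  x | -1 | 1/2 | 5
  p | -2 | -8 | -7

Build the Lagrange basis polynomials:
L_0(x) = (x - 1/2)(x - 5) / [9] = (1/9)x^2 - (11/18)x + 5/18
L_1(x) = (x + 1)(x - 5) / [-27/4] = -(4/27)x^2 + (16/27)x + 20/27
L_2(x) = (x + 1)(x - 1/2) / [27] = (1/27)x^2 + (1/54)x - 1/54
p(x) = (-2)·L_0 + (-8)·L_1 + (-7)·L_2
  (-2)·L_0(x) = -(2/9)x^2 + (11/9)x - 5/9
  (-8)·L_1(x) = (32/27)x^2 - (128/27)x - 160/27
  (-7)·L_2(x) = -(7/27)x^2 - (7/54)x + 7/54
Adding term by term: (19/27)x^2 - (197/54)x - 343/54

p(x) = (19/27)x^2 - (197/54)x - 343/54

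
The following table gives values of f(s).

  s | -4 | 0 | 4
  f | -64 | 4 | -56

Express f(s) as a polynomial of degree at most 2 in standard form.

f(s) = -4s^2 + s + 4

L_0(s) = s(s - 4) / [32] = (1/32)s^2 - (1/8)s
L_1(s) = (s + 4)(s - 4) / [-16] = -(1/16)s^2 + 1
L_2(s) = (s + 4)s / [32] = (1/32)s^2 + (1/8)s
f(s) = (-64)·L_0 + 4·L_1 + (-56)·L_2
  (-64)·L_0(s) = -2s^2 + 8s
  4·L_1(s) = -(1/4)s^2 + 4
  (-56)·L_2(s) = -(7/4)s^2 - 7s
Adding term by term: -4s^2 + s + 4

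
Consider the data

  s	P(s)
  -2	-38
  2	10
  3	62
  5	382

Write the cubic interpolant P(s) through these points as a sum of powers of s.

P(s) = 4s^3 - 4s^2 - 4s + 2

Build the Lagrange basis polynomials:
L_0(s) = (s - 2)(s - 3)(s - 5) / [-140] = -(1/140)s^3 + (1/14)s^2 - (31/140)s + 3/14
L_1(s) = (s + 2)(s - 3)(s - 5) / [12] = (1/12)s^3 - (1/2)s^2 - (1/12)s + 5/2
L_2(s) = (s + 2)(s - 2)(s - 5) / [-10] = -(1/10)s^3 + (1/2)s^2 + (2/5)s - 2
L_3(s) = (s + 2)(s - 2)(s - 3) / [42] = (1/42)s^3 - (1/14)s^2 - (2/21)s + 2/7
P(s) = (-38)·L_0 + 10·L_1 + 62·L_2 + 382·L_3
  (-38)·L_0(s) = (19/70)s^3 - (19/7)s^2 + (589/70)s - 57/7
  10·L_1(s) = (5/6)s^3 - 5s^2 - (5/6)s + 25
  62·L_2(s) = -(31/5)s^3 + 31s^2 + (124/5)s - 124
  382·L_3(s) = (191/21)s^3 - (191/7)s^2 - (764/21)s + 764/7
Adding term by term: 4s^3 - 4s^2 - 4s + 2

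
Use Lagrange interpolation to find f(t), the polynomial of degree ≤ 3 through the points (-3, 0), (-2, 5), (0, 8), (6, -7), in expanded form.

f(t) = (2/27)t^3 - (43/54)t^2 - (7/18)t + 8

L_0(t) = (t + 2)t(t - 6) / [-27] = -(1/27)t^3 + (4/27)t^2 + (4/9)t
L_1(t) = (t + 3)t(t - 6) / [16] = (1/16)t^3 - (3/16)t^2 - (9/8)t
L_2(t) = (t + 3)(t + 2)(t - 6) / [-36] = -(1/36)t^3 + (1/36)t^2 + (2/3)t + 1
L_3(t) = (t + 3)(t + 2)t / [432] = (1/432)t^3 + (5/432)t^2 + (1/72)t
f(t) = 0·L_0 + 5·L_1 + 8·L_2 + (-7)·L_3
  0·L_0(t) = 0
  5·L_1(t) = (5/16)t^3 - (15/16)t^2 - (45/8)t
  8·L_2(t) = -(2/9)t^3 + (2/9)t^2 + (16/3)t + 8
  (-7)·L_3(t) = -(7/432)t^3 - (35/432)t^2 - (7/72)t
Adding term by term: (2/27)t^3 - (43/54)t^2 - (7/18)t + 8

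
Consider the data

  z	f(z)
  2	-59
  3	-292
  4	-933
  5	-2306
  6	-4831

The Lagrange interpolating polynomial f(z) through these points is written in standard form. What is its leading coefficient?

-4

Build the Lagrange basis polynomials:
L_0(z) = (z - 3)(z - 4)(z - 5)(z - 6) / [24] = (1/24)z^4 - (3/4)z^3 + (119/24)z^2 - (57/4)z + 15
L_1(z) = (z - 2)(z - 4)(z - 5)(z - 6) / [-6] = -(1/6)z^4 + (17/6)z^3 - (52/3)z^2 + (134/3)z - 40
L_2(z) = (z - 2)(z - 3)(z - 5)(z - 6) / [4] = (1/4)z^4 - 4z^3 + (91/4)z^2 - 54z + 45
L_3(z) = (z - 2)(z - 3)(z - 4)(z - 6) / [-6] = -(1/6)z^4 + (5/2)z^3 - (40/3)z^2 + 30z - 24
L_4(z) = (z - 2)(z - 3)(z - 4)(z - 5) / [24] = (1/24)z^4 - (7/12)z^3 + (71/24)z^2 - (77/12)z + 5
f(z) = (-59)·L_0 + (-292)·L_1 + (-933)·L_2 + (-2306)·L_3 + (-4831)·L_4
Only the coefficient of z^4 is needed; take it from each L_i and combine:
(-59)·(1/24) + (-292)·(-1/6) + (-933)·(1/4) + (-2306)·(-1/6) + (-4831)·(1/24) = -4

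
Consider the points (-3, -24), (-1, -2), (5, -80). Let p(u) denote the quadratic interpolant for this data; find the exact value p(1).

Using Newton's divided-difference form:
p[-3,-1] = (-2 - (-24)) / (-1 - (-3)) = 11
p[-1,5] = (-80 - (-2)) / (5 - (-1)) = -13
p[-3,-1,5] = (-13 - 11) / (5 - (-3)) = -3
p(1) = -24 + 11·(4) + (-3)·(4)·(2) = -4

-4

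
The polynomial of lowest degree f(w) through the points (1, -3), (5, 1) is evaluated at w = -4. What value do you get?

L_0(-4) = (-9)/[(-4)] = 9/4
L_1(-4) = (-5)/[(4)] = -5/4
Sum: (-3)·(9/4) + 1·(-5/4) = -8

-8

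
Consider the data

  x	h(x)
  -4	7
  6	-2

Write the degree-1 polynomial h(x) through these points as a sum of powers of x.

L_0(x) = (x - 6) / [-10] = -(1/10)x + 3/5
L_1(x) = (x + 4) / [10] = (1/10)x + 2/5
h(x) = 7·L_0 + (-2)·L_1
  7·L_0(x) = -(7/10)x + 21/5
  (-2)·L_1(x) = -(1/5)x - 4/5
Adding term by term: -(9/10)x + 17/5

h(x) = -(9/10)x + 17/5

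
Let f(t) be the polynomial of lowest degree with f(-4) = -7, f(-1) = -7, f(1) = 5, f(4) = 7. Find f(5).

-17/5

Using Newton's divided-difference form:
f[-4,-1] = (-7 - (-7)) / (-1 - (-4)) = 0
f[-1,1] = (5 - (-7)) / (1 - (-1)) = 6
f[1,4] = (7 - 5) / (4 - 1) = 2/3
f[-4,-1,1] = (6 - 0) / (1 - (-4)) = 6/5
f[-1,1,4] = (2/3 - 6) / (4 - (-1)) = -16/15
f[-4,-1,1,4] = (-16/15 - 6/5) / (4 - (-4)) = -17/60
f(5) = -7 + 0·(9) + (6/5)·(9)·(6) + (-17/60)·(9)·(6)·(4) = -17/5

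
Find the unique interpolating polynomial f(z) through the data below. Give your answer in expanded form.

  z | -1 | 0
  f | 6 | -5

f(z) = -11z - 5

Build the Lagrange basis polynomials:
L_0(z) = z / [-1] = -z
L_1(z) = (z + 1) / [1] = z + 1
f(z) = 6·L_0 + (-5)·L_1
  6·L_0(z) = -6z
  (-5)·L_1(z) = -5z - 5
Adding term by term: -11z - 5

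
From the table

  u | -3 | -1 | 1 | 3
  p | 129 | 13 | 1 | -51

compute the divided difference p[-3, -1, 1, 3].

-3

p[-3,-1] = (13 - 129) / (-1 - (-3)) = -58
p[-1,1] = (1 - 13) / (1 - (-1)) = -6
p[1,3] = (-51 - 1) / (3 - 1) = -26
p[-3,-1,1] = (-6 - (-58)) / (1 - (-3)) = 13
p[-1,1,3] = (-26 - (-6)) / (3 - (-1)) = -5
p[-3,-1,1,3] = (-5 - 13) / (3 - (-3)) = -3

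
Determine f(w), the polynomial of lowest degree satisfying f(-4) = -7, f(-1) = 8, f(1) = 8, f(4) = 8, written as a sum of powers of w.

Newton's divided differences:
f[-4,-1] = (8 - (-7)) / (-1 - (-4)) = 5
f[-1,1] = (8 - 8) / (1 - (-1)) = 0
f[1,4] = (8 - 8) / (4 - 1) = 0
f[-4,-1,1] = (0 - 5) / (1 - (-4)) = -1
f[-1,1,4] = (0 - 0) / (4 - (-1)) = 0
f[-4,-1,1,4] = (0 - (-1)) / (4 - (-4)) = 1/8
f(w) = -7 + 5·(w + 4) + (-1)·(w + 4)(w + 1) + (1/8)·(w + 4)(w + 1)(w - 1)
Expanding: f(w) = (1/8)w^3 - (1/2)w^2 - (1/8)w + 17/2

f(w) = (1/8)w^3 - (1/2)w^2 - (1/8)w + 17/2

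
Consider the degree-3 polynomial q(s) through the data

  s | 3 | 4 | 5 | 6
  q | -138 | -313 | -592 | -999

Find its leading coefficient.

-4

Build the Lagrange basis polynomials:
L_0(s) = (s - 4)(s - 5)(s - 6) / [-6] = -(1/6)s^3 + (5/2)s^2 - (37/3)s + 20
L_1(s) = (s - 3)(s - 5)(s - 6) / [2] = (1/2)s^3 - 7s^2 + (63/2)s - 45
L_2(s) = (s - 3)(s - 4)(s - 6) / [-2] = -(1/2)s^3 + (13/2)s^2 - 27s + 36
L_3(s) = (s - 3)(s - 4)(s - 5) / [6] = (1/6)s^3 - 2s^2 + (47/6)s - 10
q(s) = (-138)·L_0 + (-313)·L_1 + (-592)·L_2 + (-999)·L_3
Only the coefficient of s^3 is needed; take it from each L_i and combine:
(-138)·(-1/6) + (-313)·(1/2) + (-592)·(-1/2) + (-999)·(1/6) = -4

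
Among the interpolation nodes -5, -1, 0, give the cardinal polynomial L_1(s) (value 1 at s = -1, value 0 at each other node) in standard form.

L_1(s) = -(1/4)s^2 - (5/4)s

L_1(s) = (s + 5)s / [(4)·(-1)]
       = (s^2 + 5s) / (-4)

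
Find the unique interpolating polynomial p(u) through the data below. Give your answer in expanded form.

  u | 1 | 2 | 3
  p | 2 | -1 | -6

Newton's divided differences:
p[1,2] = (-1 - 2) / (2 - 1) = -3
p[2,3] = (-6 - (-1)) / (3 - 2) = -5
p[1,2,3] = (-5 - (-3)) / (3 - 1) = -1
p(u) = 2 + (-3)·(u - 1) + (-1)·(u - 1)(u - 2)
Expanding: p(u) = -u^2 + 3

p(u) = -u^2 + 3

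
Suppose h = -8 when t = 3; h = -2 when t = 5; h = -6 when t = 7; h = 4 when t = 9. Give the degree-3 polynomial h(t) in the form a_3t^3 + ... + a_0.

h(t) = (1/2)t^3 - (35/4)t^2 + (97/2)t - 353/4

Build the Lagrange basis polynomials:
L_0(t) = (t - 5)(t - 7)(t - 9) / [-48] = -(1/48)t^3 + (7/16)t^2 - (143/48)t + 105/16
L_1(t) = (t - 3)(t - 7)(t - 9) / [16] = (1/16)t^3 - (19/16)t^2 + (111/16)t - 189/16
L_2(t) = (t - 3)(t - 5)(t - 9) / [-16] = -(1/16)t^3 + (17/16)t^2 - (87/16)t + 135/16
L_3(t) = (t - 3)(t - 5)(t - 7) / [48] = (1/48)t^3 - (5/16)t^2 + (71/48)t - 35/16
h(t) = (-8)·L_0 + (-2)·L_1 + (-6)·L_2 + 4·L_3
  (-8)·L_0(t) = (1/6)t^3 - (7/2)t^2 + (143/6)t - 105/2
  (-2)·L_1(t) = -(1/8)t^3 + (19/8)t^2 - (111/8)t + 189/8
  (-6)·L_2(t) = (3/8)t^3 - (51/8)t^2 + (261/8)t - 405/8
  4·L_3(t) = (1/12)t^3 - (5/4)t^2 + (71/12)t - 35/4
Adding term by term: (1/2)t^3 - (35/4)t^2 + (97/2)t - 353/4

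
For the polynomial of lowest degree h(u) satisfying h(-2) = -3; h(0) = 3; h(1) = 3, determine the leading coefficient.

The leading coefficient equals the top divided difference h[-2,0,1].
h[-2,0] = (3 - (-3)) / (0 - (-2)) = 3
h[0,1] = (3 - 3) / (1 - 0) = 0
h[-2,0,1] = (0 - 3) / (1 - (-2)) = -1

-1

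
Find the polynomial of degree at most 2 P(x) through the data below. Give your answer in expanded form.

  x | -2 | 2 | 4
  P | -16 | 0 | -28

Build the Lagrange basis polynomials:
L_0(x) = (x - 2)(x - 4) / [24] = (1/24)x^2 - (1/4)x + 1/3
L_1(x) = (x + 2)(x - 4) / [-8] = -(1/8)x^2 + (1/4)x + 1
L_2(x) = (x + 2)(x - 2) / [12] = (1/12)x^2 - 1/3
P(x) = (-16)·L_0 + 0·L_1 + (-28)·L_2
  (-16)·L_0(x) = -(2/3)x^2 + 4x - 16/3
  0·L_1(x) = 0
  (-28)·L_2(x) = -(7/3)x^2 + 28/3
Adding term by term: -3x^2 + 4x + 4

P(x) = -3x^2 + 4x + 4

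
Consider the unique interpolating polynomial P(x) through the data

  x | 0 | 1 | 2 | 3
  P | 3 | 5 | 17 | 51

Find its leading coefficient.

2

The leading coefficient equals the top divided difference P[0,1,2,3].
P[0,1] = (5 - 3) / (1 - 0) = 2
P[1,2] = (17 - 5) / (2 - 1) = 12
P[2,3] = (51 - 17) / (3 - 2) = 34
P[0,1,2] = (12 - 2) / (2 - 0) = 5
P[1,2,3] = (34 - 12) / (3 - 1) = 11
P[0,1,2,3] = (11 - 5) / (3 - 0) = 2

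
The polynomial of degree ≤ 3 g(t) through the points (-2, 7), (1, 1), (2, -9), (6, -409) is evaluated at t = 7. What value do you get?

-659

Using Newton's divided-difference form:
g[-2,1] = (1 - 7) / (1 - (-2)) = -2
g[1,2] = (-9 - 1) / (2 - 1) = -10
g[2,6] = (-409 - (-9)) / (6 - 2) = -100
g[-2,1,2] = (-10 - (-2)) / (2 - (-2)) = -2
g[1,2,6] = (-100 - (-10)) / (6 - 1) = -18
g[-2,1,2,6] = (-18 - (-2)) / (6 - (-2)) = -2
g(7) = 7 + (-2)·(9) + (-2)·(9)·(6) + (-2)·(9)·(6)·(5) = -659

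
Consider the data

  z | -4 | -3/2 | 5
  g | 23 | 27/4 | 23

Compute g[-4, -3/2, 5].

g[-4,-3/2] = (27/4 - 23) / (-3/2 - (-4)) = -13/2
g[-3/2,5] = (23 - 27/4) / (5 - (-3/2)) = 5/2
g[-4,-3/2,5] = (5/2 - (-13/2)) / (5 - (-4)) = 1

1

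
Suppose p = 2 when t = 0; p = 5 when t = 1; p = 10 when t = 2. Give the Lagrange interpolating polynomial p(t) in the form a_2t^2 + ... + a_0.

L_0(t) = (t - 1)(t - 2) / [2] = (1/2)t^2 - (3/2)t + 1
L_1(t) = t(t - 2) / [-1] = -t^2 + 2t
L_2(t) = t(t - 1) / [2] = (1/2)t^2 - (1/2)t
p(t) = 2·L_0 + 5·L_1 + 10·L_2
  2·L_0(t) = t^2 - 3t + 2
  5·L_1(t) = -5t^2 + 10t
  10·L_2(t) = 5t^2 - 5t
Adding term by term: t^2 + 2t + 2

p(t) = t^2 + 2t + 2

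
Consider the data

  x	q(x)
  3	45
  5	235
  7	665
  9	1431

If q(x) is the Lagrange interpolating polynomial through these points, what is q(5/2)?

95/4

L_0(5/2) = (-5/2)·(-9/2)·(-13/2)/[(-2)·(-4)·(-6)] = 195/128
L_1(5/2) = (-1/2)·(-9/2)·(-13/2)/[(2)·(-2)·(-4)] = -117/128
L_2(5/2) = (-1/2)·(-5/2)·(-13/2)/[(4)·(2)·(-2)] = 65/128
L_3(5/2) = (-1/2)·(-5/2)·(-9/2)/[(6)·(4)·(2)] = -15/128
Sum: 45·(195/128) + 235·(-117/128) + 665·(65/128) + 1431·(-15/128) = 95/4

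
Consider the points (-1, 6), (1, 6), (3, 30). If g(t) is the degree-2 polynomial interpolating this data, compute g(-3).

30

L_0(-3) = (-4)·(-6)/[(-2)·(-4)] = 3
L_1(-3) = (-2)·(-6)/[(2)·(-2)] = -3
L_2(-3) = (-2)·(-4)/[(4)·(2)] = 1
Sum: 6·(3) + 6·(-3) + 30·(1) = 30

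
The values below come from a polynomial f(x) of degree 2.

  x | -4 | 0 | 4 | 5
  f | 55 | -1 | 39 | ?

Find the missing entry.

64

The 3 known values determine f uniquely (degree ≤ 2).
Evaluate each Lagrange basis at x = 5:
L_0(5) = (5)·(1)/[(-4)·(-8)] = 5/32
L_1(5) = (9)·(1)/[(4)·(-4)] = -9/16
L_2(5) = (9)·(5)/[(8)·(4)] = 45/32
Sum: 55·(5/32) + (-1)·(-9/16) + 39·(45/32) = 64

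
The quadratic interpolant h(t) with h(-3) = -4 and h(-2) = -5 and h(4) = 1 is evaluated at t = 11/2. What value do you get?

40/7

Evaluate each Lagrange basis at t = 11/2:
L_0(11/2) = (15/2)·(3/2)/[(-1)·(-7)] = 45/28
L_1(11/2) = (17/2)·(3/2)/[(1)·(-6)] = -17/8
L_2(11/2) = (17/2)·(15/2)/[(7)·(6)] = 85/56
Sum: (-4)·(45/28) + (-5)·(-17/8) + 1·(85/56) = 40/7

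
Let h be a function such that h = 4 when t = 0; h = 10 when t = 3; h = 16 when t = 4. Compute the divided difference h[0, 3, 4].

1

h[0,3] = (10 - 4) / (3 - 0) = 2
h[3,4] = (16 - 10) / (4 - 3) = 6
h[0,3,4] = (6 - 2) / (4 - 0) = 1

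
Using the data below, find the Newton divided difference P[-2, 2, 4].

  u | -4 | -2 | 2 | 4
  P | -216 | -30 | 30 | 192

P[-2,2] = (30 - (-30)) / (2 - (-2)) = 15
P[2,4] = (192 - 30) / (4 - 2) = 81
P[-2,2,4] = (81 - 15) / (4 - (-2)) = 11

11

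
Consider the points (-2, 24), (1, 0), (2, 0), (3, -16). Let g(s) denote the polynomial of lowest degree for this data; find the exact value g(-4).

180

Using Newton's divided-difference form:
g[-2,1] = (0 - 24) / (1 - (-2)) = -8
g[1,2] = (0 - 0) / (2 - 1) = 0
g[2,3] = (-16 - 0) / (3 - 2) = -16
g[-2,1,2] = (0 - (-8)) / (2 - (-2)) = 2
g[1,2,3] = (-16 - 0) / (3 - 1) = -8
g[-2,1,2,3] = (-8 - 2) / (3 - (-2)) = -2
g(-4) = 24 + (-8)·(-2) + 2·(-2)·(-5) + (-2)·(-2)·(-5)·(-6) = 180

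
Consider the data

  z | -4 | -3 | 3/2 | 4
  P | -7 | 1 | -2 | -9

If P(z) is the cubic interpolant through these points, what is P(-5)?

-15567/770

Using Newton's divided-difference form:
P[-4,-3] = (1 - (-7)) / (-3 - (-4)) = 8
P[-3,3/2] = (-2 - 1) / (3/2 - (-3)) = -2/3
P[3/2,4] = (-9 - (-2)) / (4 - 3/2) = -14/5
P[-4,-3,3/2] = (-2/3 - 8) / (3/2 - (-4)) = -52/33
P[-3,3/2,4] = (-14/5 - (-2/3)) / (4 - (-3)) = -32/105
P[-4,-3,3/2,4] = (-32/105 - (-52/33)) / (4 - (-4)) = 367/2310
P(-5) = -7 + 8·(-1) + (-52/33)·(-1)·(-2) + (367/2310)·(-1)·(-2)·(-13/2) = -15567/770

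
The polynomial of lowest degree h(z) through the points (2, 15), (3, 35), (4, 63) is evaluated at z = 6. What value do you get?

L_0(6) = (3)·(2)/[(-1)·(-2)] = 3
L_1(6) = (4)·(2)/[(1)·(-1)] = -8
L_2(6) = (4)·(3)/[(2)·(1)] = 6
Sum: 15·(3) + 35·(-8) + 63·(6) = 143

143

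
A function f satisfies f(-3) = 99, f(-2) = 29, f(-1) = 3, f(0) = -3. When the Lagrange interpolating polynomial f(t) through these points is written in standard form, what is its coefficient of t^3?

The leading coefficient equals the top divided difference f[-3,-2,-1,0].
f[-3,-2] = (29 - 99) / (-2 - (-3)) = -70
f[-2,-1] = (3 - 29) / (-1 - (-2)) = -26
f[-1,0] = (-3 - 3) / (0 - (-1)) = -6
f[-3,-2,-1] = (-26 - (-70)) / (-1 - (-3)) = 22
f[-2,-1,0] = (-6 - (-26)) / (0 - (-2)) = 10
f[-3,-2,-1,0] = (10 - 22) / (0 - (-3)) = -4

-4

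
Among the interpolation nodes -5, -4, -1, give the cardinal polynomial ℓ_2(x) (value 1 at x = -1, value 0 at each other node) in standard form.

ℓ_2(x) = (1/12)x^2 + (3/4)x + 5/3

ℓ_2(x) = (x + 5)(x + 4) / [(4)·(3)]
       = (x^2 + 9x + 20) / (12)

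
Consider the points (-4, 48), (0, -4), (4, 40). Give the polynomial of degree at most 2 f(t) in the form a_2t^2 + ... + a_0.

Newton's divided differences:
f[-4,0] = (-4 - 48) / (0 - (-4)) = -13
f[0,4] = (40 - (-4)) / (4 - 0) = 11
f[-4,0,4] = (11 - (-13)) / (4 - (-4)) = 3
f(t) = 48 + (-13)·(t + 4) + 3·(t + 4)t
Expanding: f(t) = 3t^2 - t - 4

f(t) = 3t^2 - t - 4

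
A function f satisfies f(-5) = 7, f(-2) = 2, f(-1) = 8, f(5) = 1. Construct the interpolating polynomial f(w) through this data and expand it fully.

f(w) = -(247/840)w^3 - (61/140)w^2 + (5671/840)w + 417/28

Newton's divided differences:
f[-5,-2] = (2 - 7) / (-2 - (-5)) = -5/3
f[-2,-1] = (8 - 2) / (-1 - (-2)) = 6
f[-1,5] = (1 - 8) / (5 - (-1)) = -7/6
f[-5,-2,-1] = (6 - (-5/3)) / (-1 - (-5)) = 23/12
f[-2,-1,5] = (-7/6 - 6) / (5 - (-2)) = -43/42
f[-5,-2,-1,5] = (-43/42 - 23/12) / (5 - (-5)) = -247/840
f(w) = 7 + (-5/3)·(w + 5) + (23/12)·(w + 5)(w + 2) + (-247/840)·(w + 5)(w + 2)(w + 1)
Expanding: f(w) = -(247/840)w^3 - (61/140)w^2 + (5671/840)w + 417/28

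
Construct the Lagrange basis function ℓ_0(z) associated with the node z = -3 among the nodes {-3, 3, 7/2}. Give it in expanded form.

ℓ_0(z) = (1/39)z^2 - (1/6)z + 7/26

ℓ_0(z) = (z - 3)(z - 7/2) / [(-6)·(-13/2)]
       = (z^2 - (13/2)z + 21/2) / (39)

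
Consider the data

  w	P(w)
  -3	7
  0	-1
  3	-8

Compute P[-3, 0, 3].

P[-3,0] = (-1 - 7) / (0 - (-3)) = -8/3
P[0,3] = (-8 - (-1)) / (3 - 0) = -7/3
P[-3,0,3] = (-7/3 - (-8/3)) / (3 - (-3)) = 1/18

1/18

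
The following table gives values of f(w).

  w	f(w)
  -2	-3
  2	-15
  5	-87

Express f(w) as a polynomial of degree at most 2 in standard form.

Newton's divided differences:
f[-2,2] = (-15 - (-3)) / (2 - (-2)) = -3
f[2,5] = (-87 - (-15)) / (5 - 2) = -24
f[-2,2,5] = (-24 - (-3)) / (5 - (-2)) = -3
f(w) = -3 + (-3)·(w + 2) + (-3)·(w + 2)(w - 2)
Expanding: f(w) = -3w^2 - 3w + 3

f(w) = -3w^2 - 3w + 3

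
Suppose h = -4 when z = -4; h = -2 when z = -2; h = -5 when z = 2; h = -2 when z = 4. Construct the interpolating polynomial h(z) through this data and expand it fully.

Newton's divided differences:
h[-4,-2] = (-2 - (-4)) / (-2 - (-4)) = 1
h[-2,2] = (-5 - (-2)) / (2 - (-2)) = -3/4
h[2,4] = (-2 - (-5)) / (4 - 2) = 3/2
h[-4,-2,2] = (-3/4 - 1) / (2 - (-4)) = -7/24
h[-2,2,4] = (3/2 - (-3/4)) / (4 - (-2)) = 3/8
h[-4,-2,2,4] = (3/8 - (-7/24)) / (4 - (-4)) = 1/12
h(z) = -4 + 1·(z + 4) + (-7/24)·(z + 4)(z + 2) + (1/12)·(z + 4)(z + 2)(z - 2)
Expanding: h(z) = (1/12)z^3 + (1/24)z^2 - (13/12)z - 11/3

h(z) = (1/12)z^3 + (1/24)z^2 - (13/12)z - 11/3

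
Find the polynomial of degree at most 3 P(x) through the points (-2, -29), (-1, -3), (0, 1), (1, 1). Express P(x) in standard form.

Build the Lagrange basis polynomials:
L_0(x) = (x + 1)x(x - 1) / [-6] = -(1/6)x^3 + (1/6)x
L_1(x) = (x + 2)x(x - 1) / [2] = (1/2)x^3 + (1/2)x^2 - x
L_2(x) = (x + 2)(x + 1)(x - 1) / [-2] = -(1/2)x^3 - x^2 + (1/2)x + 1
L_3(x) = (x + 2)(x + 1)x / [6] = (1/6)x^3 + (1/2)x^2 + (1/3)x
P(x) = (-29)·L_0 + (-3)·L_1 + 1·L_2 + 1·L_3
  (-29)·L_0(x) = (29/6)x^3 - (29/6)x
  (-3)·L_1(x) = -(3/2)x^3 - (3/2)x^2 + 3x
  1·L_2(x) = -(1/2)x^3 - x^2 + (1/2)x + 1
  1·L_3(x) = (1/6)x^3 + (1/2)x^2 + (1/3)x
Adding term by term: 3x^3 - 2x^2 - x + 1

P(x) = 3x^3 - 2x^2 - x + 1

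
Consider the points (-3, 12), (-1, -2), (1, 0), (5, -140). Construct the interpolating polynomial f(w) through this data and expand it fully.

f(w) = -w^3 - w^2 + 2w

Newton's divided differences:
f[-3,-1] = (-2 - 12) / (-1 - (-3)) = -7
f[-1,1] = (0 - (-2)) / (1 - (-1)) = 1
f[1,5] = (-140 - 0) / (5 - 1) = -35
f[-3,-1,1] = (1 - (-7)) / (1 - (-3)) = 2
f[-1,1,5] = (-35 - 1) / (5 - (-1)) = -6
f[-3,-1,1,5] = (-6 - 2) / (5 - (-3)) = -1
f(w) = 12 + (-7)·(w + 3) + 2·(w + 3)(w + 1) + (-1)·(w + 3)(w + 1)(w - 1)
Expanding: f(w) = -w^3 - w^2 + 2w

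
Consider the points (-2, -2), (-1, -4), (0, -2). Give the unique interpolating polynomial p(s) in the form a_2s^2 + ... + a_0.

Newton's divided differences:
p[-2,-1] = (-4 - (-2)) / (-1 - (-2)) = -2
p[-1,0] = (-2 - (-4)) / (0 - (-1)) = 2
p[-2,-1,0] = (2 - (-2)) / (0 - (-2)) = 2
p(s) = -2 + (-2)·(s + 2) + 2·(s + 2)(s + 1)
Expanding: p(s) = 2s^2 + 4s - 2

p(s) = 2s^2 + 4s - 2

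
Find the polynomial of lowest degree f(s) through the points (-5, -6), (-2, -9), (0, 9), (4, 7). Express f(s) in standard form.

f(s) = -(43/108)s^3 - (85/108)s^2 + (487/54)s + 9

Build the Lagrange basis polynomials:
L_0(s) = (s + 2)s(s - 4) / [-135] = -(1/135)s^3 + (2/135)s^2 + (8/135)s
L_1(s) = (s + 5)s(s - 4) / [36] = (1/36)s^3 + (1/36)s^2 - (5/9)s
L_2(s) = (s + 5)(s + 2)(s - 4) / [-40] = -(1/40)s^3 - (3/40)s^2 + (9/20)s + 1
L_3(s) = (s + 5)(s + 2)s / [216] = (1/216)s^3 + (7/216)s^2 + (5/108)s
f(s) = (-6)·L_0 + (-9)·L_1 + 9·L_2 + 7·L_3
  (-6)·L_0(s) = (2/45)s^3 - (4/45)s^2 - (16/45)s
  (-9)·L_1(s) = -(1/4)s^3 - (1/4)s^2 + 5s
  9·L_2(s) = -(9/40)s^3 - (27/40)s^2 + (81/20)s + 9
  7·L_3(s) = (7/216)s^3 + (49/216)s^2 + (35/108)s
Adding term by term: -(43/108)s^3 - (85/108)s^2 + (487/54)s + 9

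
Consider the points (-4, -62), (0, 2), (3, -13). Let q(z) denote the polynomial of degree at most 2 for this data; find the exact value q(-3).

L_0(-3) = (-3)·(-6)/[(-4)·(-7)] = 9/14
L_1(-3) = (1)·(-6)/[(4)·(-3)] = 1/2
L_2(-3) = (1)·(-3)/[(7)·(3)] = -1/7
Sum: (-62)·(9/14) + 2·(1/2) + (-13)·(-1/7) = -37

-37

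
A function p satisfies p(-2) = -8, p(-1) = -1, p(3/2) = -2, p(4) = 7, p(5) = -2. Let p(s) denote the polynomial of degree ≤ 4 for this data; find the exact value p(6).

L_0(6) = (7)·(9/2)·(2)·(1)/[(-1)·(-7/2)·(-6)·(-7)] = 3/7
L_1(6) = (8)·(9/2)·(2)·(1)/[(1)·(-5/2)·(-5)·(-6)] = -24/25
L_2(6) = (8)·(7)·(2)·(1)/[(7/2)·(5/2)·(-5/2)·(-7/2)] = 256/175
L_3(6) = (8)·(7)·(9/2)·(1)/[(6)·(5)·(5/2)·(-1)] = -84/25
L_4(6) = (8)·(7)·(9/2)·(2)/[(7)·(6)·(7/2)·(1)] = 24/7
Sum: (-8)·(3/7) + (-1)·(-24/25) + (-2)·(256/175) + 7·(-84/25) + (-2)·(24/7) = -1252/35

-1252/35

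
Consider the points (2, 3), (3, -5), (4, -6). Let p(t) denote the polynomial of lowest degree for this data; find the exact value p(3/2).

77/8

L_0(3/2) = (-3/2)·(-5/2)/[(-1)·(-2)] = 15/8
L_1(3/2) = (-1/2)·(-5/2)/[(1)·(-1)] = -5/4
L_2(3/2) = (-1/2)·(-3/2)/[(2)·(1)] = 3/8
Sum: 3·(15/8) + (-5)·(-5/4) + (-6)·(3/8) = 77/8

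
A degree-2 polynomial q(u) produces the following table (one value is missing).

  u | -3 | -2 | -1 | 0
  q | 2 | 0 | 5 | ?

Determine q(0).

17

The 3 known values determine q uniquely (degree ≤ 2).
Evaluate each Lagrange basis at u = 0:
L_0(0) = (2)·(1)/[(-1)·(-2)] = 1
L_1(0) = (3)·(1)/[(1)·(-1)] = -3
L_2(0) = (3)·(2)/[(2)·(1)] = 3
Sum: 2·(1) + 0 + 5·(3) = 17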